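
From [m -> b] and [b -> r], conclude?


Hypothetical syllogism: from (P → Q) and (Q → R), infer (P → R).
Chain the two implications through the shared middle term 'b'.

m -> r


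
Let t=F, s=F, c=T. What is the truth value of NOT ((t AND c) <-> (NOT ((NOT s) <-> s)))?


Substitute t=F, s=F, c=T:
t AND c = F AND T = F
NOT s = T
(NOT s) <-> s = T <-> F = F
NOT ((NOT s) <-> s) = T
(t AND c) <-> (NOT ((NOT s) <-> s)) = F <-> T = F
NOT ((t AND c) <-> (NOT ((NOT s) <-> s))) = T

T


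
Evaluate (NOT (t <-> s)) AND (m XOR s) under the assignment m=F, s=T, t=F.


Substitute m=F, s=T, t=F:
t <-> s = F <-> T = F
NOT (t <-> s) = T
m XOR s = F XOR T = T
(NOT (t <-> s)) AND (m XOR s) = T AND T = T

T


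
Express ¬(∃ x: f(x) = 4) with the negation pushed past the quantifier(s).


¬(∀ x: φ) = ∃ x: ¬φ, and ¬(∃ x: φ) = ∀ x: ¬φ.
Apply to the existential statement.

∀ x: ¬(f(x) = 4)


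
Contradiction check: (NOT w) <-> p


Truth table over {p, w}:
p | w | φ
---------
F | F | F
T | F | T
F | T | T
T | T | F
Satisfying assignment at row 2: p=T, w=F gives T.

No, it is not a contradiction.


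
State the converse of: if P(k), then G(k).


The converse of (P → Q) is (Q → P). It is not in general equivalent to the original.
Here P = 'P(k)' and Q = 'G(k)'.

If G(k), then P(k).


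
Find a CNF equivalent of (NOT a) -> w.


Step 1: Rewrite (¬a) → w as ¬(¬a) ∨ w.
Step 2: Eliminate any double negations (¬¬X = X).

a OR w


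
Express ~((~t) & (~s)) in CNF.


Step 1: Apply De Morgan: ¬((¬t) ∧ (¬s)) = ¬(¬t) ∨ ¬(¬s).
Step 2: Eliminate any double negations (¬¬X = X).

t | s


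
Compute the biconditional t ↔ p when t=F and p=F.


Biconditional is true when both operands have the same truth value.
Substitute: t=F, p=F.
F ↔ F evaluates to T.

T


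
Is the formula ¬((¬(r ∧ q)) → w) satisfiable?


Search for a satisfying assignment over {q, r, w}.
Try q=F, r=F, w=F: the formula evaluates to T.
A satisfying assignment exists.

Satisfiable.


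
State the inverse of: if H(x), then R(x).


The inverse of (P → Q) is (¬P → ¬Q). It is equivalent to the converse, not to the original.
Here P = 'H(x)' and Q = 'R(x)'.

If not (H(x)), then not (R(x)).


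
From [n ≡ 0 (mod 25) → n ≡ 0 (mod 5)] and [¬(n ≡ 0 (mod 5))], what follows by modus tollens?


Modus tollens: from (P → Q) and ¬Q, infer ¬P.
Q = 'n ≡ 0 (mod 5)' is denied; since P → Q, P must also fail.

Not (n ≡ 0 (mod 25)).


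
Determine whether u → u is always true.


Build the truth table over {u}:
u | φ
-----
F | T
T | T
Every row evaluates to true.

Yes, it is a tautology.


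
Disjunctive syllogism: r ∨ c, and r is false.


Disjunctive syllogism: from (P ∨ Q) and ¬P, infer Q.
One disjunct, 'r', is ruled out; the other must hold.

c


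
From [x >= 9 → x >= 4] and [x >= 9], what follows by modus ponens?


Modus ponens: from (P → Q) and P, infer Q.
P = 'x >= 9' is asserted, and P → Q holds, so Q follows.

x >= 4.


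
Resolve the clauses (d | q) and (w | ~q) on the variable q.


The clauses contain complementary literals q and ~q.
Resolution eliminates this pair and disjoins the remaining literals (merging duplicates).

(d | w)


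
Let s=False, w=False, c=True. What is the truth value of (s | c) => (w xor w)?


Substitute s=False, w=False, c=True:
s | c = False | True = True
w xor w = False xor False = False
(s | c) => (w xor w) = True => False = False

False


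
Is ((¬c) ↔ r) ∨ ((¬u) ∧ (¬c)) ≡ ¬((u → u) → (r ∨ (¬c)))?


Compare truth tables:
c | r | u | φ | ψ
-----------------
F | F | F | T | F
T | F | F | T | T
F | T | F | T | F
T | T | F | F | F
F | F | T | F | F
T | F | T | T | T
F | T | T | T | F
T | T | T | F | F
They differ at row 1 (c=F, r=F, u=F): φ=T but ψ=F.

No, they are not logically equivalent.


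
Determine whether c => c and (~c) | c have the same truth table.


Compare truth tables:
c | φ | ψ
---------
False | True | True
True | True | True
The columns φ and ψ agree on every row.

Yes, they are logically equivalent.


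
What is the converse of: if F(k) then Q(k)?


The converse of (P → Q) is (Q → P). It is not in general equivalent to the original.
Here P = 'F(k)' and Q = 'Q(k)'.

If Q(k), then F(k).


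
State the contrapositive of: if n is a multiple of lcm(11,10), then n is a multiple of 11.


The contrapositive of (P → Q) is (¬Q → ¬P); it is logically equivalent to the original.
Here P = 'n is a multiple of lcm(11,10)' and Q = 'n is a multiple of 11'.

If not (n is a multiple of 11), then not (n is a multiple of lcm(11,10)).


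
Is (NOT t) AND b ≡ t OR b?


Compare truth tables:
b | t | φ | ψ
-------------
F | F | F | F
T | F | T | T
F | T | F | T
T | T | F | T
They differ at row 3 (b=F, t=T): φ=F but ψ=T.

No, they are not logically equivalent.


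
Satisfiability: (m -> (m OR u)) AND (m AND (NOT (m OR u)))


Check all 4 assignments over {m, u}:
m | u | φ
---------
F | F | F
T | F | F
F | T | F
T | T | F
No assignment makes the formula true.

Unsatisfiable.


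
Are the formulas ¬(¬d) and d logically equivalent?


Compare truth tables:
d | φ | ψ
---------
F | F | F
T | T | T
The columns φ and ψ agree on every row.

Yes, they are logically equivalent.


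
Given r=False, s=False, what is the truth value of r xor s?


Exclusive or is true when exactly one operand is true.
Substitute: r=False, s=False.
False xor False evaluates to False.

False


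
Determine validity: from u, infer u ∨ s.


This matches the form of disjunction introduction: the conclusion follows in every model of the premises.

Valid.


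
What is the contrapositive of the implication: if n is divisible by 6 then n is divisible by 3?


The contrapositive of (P → Q) is (¬Q → ¬P); it is logically equivalent to the original.
Here P = 'n is divisible by 6' and Q = 'n is divisible by 3'.

If not (n is divisible by 3), then not (n is divisible by 6).


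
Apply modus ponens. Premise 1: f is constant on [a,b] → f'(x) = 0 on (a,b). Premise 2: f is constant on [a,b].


Modus ponens: from (P → Q) and P, infer Q.
P = 'f is constant on [a,b]' is asserted, and P → Q holds, so Q follows.

f'(x) = 0 on (a,b).


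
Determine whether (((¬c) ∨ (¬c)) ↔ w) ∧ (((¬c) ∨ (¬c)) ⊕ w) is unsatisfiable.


Truth table over {c, w}:
c | w | φ
---------
F | F | F
T | F | F
F | T | F
T | T | F
Every row is false.

Yes, it is a contradiction.


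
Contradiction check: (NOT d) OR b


Truth table over {b, d}:
b | d | φ
---------
F | F | T
T | F | T
F | T | F
T | T | T
Satisfying assignment at row 1: b=F, d=F gives T.

No, it is not a contradiction.


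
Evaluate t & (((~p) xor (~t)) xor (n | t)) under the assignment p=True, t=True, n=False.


Substitute p=True, t=True, n=False:
~p = False
~t = False
(~p) xor (~t) = False xor False = False
n | t = False | True = True
((~p) xor (~t)) xor (n | t) = False xor True = True
t & (((~p) xor (~t)) xor (n | t)) = True & True = True

True


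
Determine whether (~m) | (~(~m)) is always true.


Build the truth table over {m}:
m | φ
-----
False | True
True | True
Every row evaluates to true.

Yes, it is a tautology.


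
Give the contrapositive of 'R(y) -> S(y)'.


The contrapositive of (P → Q) is (¬Q → ¬P); it is logically equivalent to the original.
Here P = 'R(y)' and Q = 'S(y)'.

If not (S(y)), then not (R(y)).


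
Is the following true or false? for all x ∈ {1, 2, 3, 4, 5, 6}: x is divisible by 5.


Evaluate the predicate on each element: 1:F, 2:F, 3:F, 4:F, 5:T, 6:F.
Counterexample x = 1 fails the predicate.

F


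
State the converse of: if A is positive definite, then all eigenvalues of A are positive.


The converse of (P → Q) is (Q → P). It is not in general equivalent to the original.
Here P = 'A is positive definite' and Q = 'all eigenvalues of A are positive'.

If all eigenvalues of A are positive, then A is positive definite.


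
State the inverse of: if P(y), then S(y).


The inverse of (P → Q) is (¬P → ¬Q). It is equivalent to the converse, not to the original.
Here P = 'P(y)' and Q = 'S(y)'.

If not (P(y)), then not (S(y)).


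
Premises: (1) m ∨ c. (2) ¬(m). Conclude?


Disjunctive syllogism: from (P ∨ Q) and ¬P, infer Q.
One disjunct, 'm', is ruled out; the other must hold.

c


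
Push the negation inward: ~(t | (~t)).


De Morgan: the negation of a disjunction is the conjunction of the negations.
Distribute ~ across |, flipping it to &, and negate each literal.

(~t) & t


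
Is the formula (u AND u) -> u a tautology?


Build the truth table over {u}:
u | φ
-----
F | T
T | T
Every row evaluates to true.

Yes, it is a tautology.


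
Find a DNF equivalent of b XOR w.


Step 1: b ⊕ w is true exactly when they disagree: (b ∧ ¬w) ∨ (¬b ∧ w).

(b AND (NOT w)) OR ((NOT b) AND w)


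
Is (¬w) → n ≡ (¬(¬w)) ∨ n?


Compare truth tables:
n | w | φ | ψ
-------------
F | F | F | F
T | F | T | T
F | T | T | T
T | T | T | T
The columns φ and ψ agree on every row.

Yes, they are logically equivalent.


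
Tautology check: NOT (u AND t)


Build the truth table over {t, u}:
t | u | φ
---------
F | F | T
T | F | T
F | T | T
T | T | F
Counterexample at row 4: with t=T, u=T, the formula is F.

No, it is not a tautology.


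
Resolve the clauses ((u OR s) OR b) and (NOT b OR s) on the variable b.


The clauses contain complementary literals b and NOTb.
Resolution eliminates this pair and disjoins the remaining literals (merging duplicates).

(s OR u)


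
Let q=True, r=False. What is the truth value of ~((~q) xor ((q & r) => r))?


Substitute q=True, r=False:
~q = False
q & r = True & False = False
(q & r) => r = False => False = True
(~q) xor ((q & r) => r) = False xor True = True
~((~q) xor ((q & r) => r)) = False

False


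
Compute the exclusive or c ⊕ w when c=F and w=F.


Exclusive or is true when exactly one operand is true.
Substitute: c=F, w=F.
F ⊕ F evaluates to F.

F


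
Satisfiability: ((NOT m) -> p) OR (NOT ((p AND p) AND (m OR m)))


Search for a satisfying assignment over {m, p}.
Try m=F, p=F: the formula evaluates to T.
A satisfying assignment exists.

Satisfiable.


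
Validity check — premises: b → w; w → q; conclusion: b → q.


This matches the form of hypothetical syllogism: the conclusion follows in every model of the premises.

Valid.


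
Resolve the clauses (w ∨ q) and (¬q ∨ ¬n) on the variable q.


The clauses contain complementary literals q and ¬q.
Resolution eliminates this pair and disjoins the remaining literals (merging duplicates).

(w ∨ ¬n)


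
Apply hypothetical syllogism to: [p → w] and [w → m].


Hypothetical syllogism: from (P → Q) and (Q → R), infer (P → R).
Chain the two implications through the shared middle term 'w'.

p → m


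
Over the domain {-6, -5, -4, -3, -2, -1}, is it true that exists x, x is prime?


Evaluate the predicate on each element: -6:False, -5:False, -4:False, -3:False, -2:False, -1:False.
No element satisfies the predicate.

False


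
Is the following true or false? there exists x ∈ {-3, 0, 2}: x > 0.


Evaluate the predicate on each element: -3:F, 0:F, 2:T.
Witness x = 2 satisfies the predicate.

T


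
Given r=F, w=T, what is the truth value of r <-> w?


Biconditional is true when both operands have the same truth value.
Substitute: r=F, w=T.
F <-> T evaluates to F.

F


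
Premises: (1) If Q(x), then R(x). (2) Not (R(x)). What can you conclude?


Modus tollens: from (P → Q) and ¬Q, infer ¬P.
Q = 'R(x)' is denied; since P → Q, P must also fail.

Not (Q(x)).


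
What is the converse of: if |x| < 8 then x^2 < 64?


The converse of (P → Q) is (Q → P). It is not in general equivalent to the original.
Here P = '|x| < 8' and Q = 'x^2 < 64'.

If x^2 < 64, then |x| < 8.


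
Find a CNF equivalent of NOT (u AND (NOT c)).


Step 1: Apply De Morgan: ¬(u ∧ (¬c)) = ¬u ∨ ¬(¬c).
Step 2: Eliminate any double negations (¬¬X = X).

(NOT u) OR c


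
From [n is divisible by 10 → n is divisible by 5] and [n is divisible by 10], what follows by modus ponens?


Modus ponens: from (P → Q) and P, infer Q.
P = 'n is divisible by 10' is asserted, and P → Q holds, so Q follows.

n is divisible by 5.


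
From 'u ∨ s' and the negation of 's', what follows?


Disjunctive syllogism: from (P ∨ Q) and ¬P, infer Q.
One disjunct, 's', is ruled out; the other must hold.

u


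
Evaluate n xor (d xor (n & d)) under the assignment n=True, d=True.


Substitute n=True, d=True:
n & d = True & True = True
d xor (n & d) = True xor True = False
n xor (d xor (n & d)) = True xor False = True

True


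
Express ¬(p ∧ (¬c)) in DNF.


Step 1: Apply De Morgan: ¬(p ∧ (¬c)) = ¬p ∨ ¬(¬c).
Step 2: Eliminate any double negations (¬¬X = X).

(¬p) ∨ c


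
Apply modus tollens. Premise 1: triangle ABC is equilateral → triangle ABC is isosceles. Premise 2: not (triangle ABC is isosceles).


Modus tollens: from (P → Q) and ¬Q, infer ¬P.
Q = 'triangle ABC is isosceles' is denied; since P → Q, P must also fail.

Not (triangle ABC is equilateral).


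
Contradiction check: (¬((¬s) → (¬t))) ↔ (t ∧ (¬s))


Truth table over {s, t}:
s | t | φ
---------
F | F | T
T | F | T
F | T | T
T | T | T
Satisfying assignment at row 1: s=F, t=F gives T.

No, it is not a contradiction.


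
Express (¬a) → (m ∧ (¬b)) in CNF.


Step 1: Rewrite (¬a) → (m ∧ (¬b)) as ¬(¬a) ∨ (m ∧ (¬b)).
Step 2: Distribute ∨ over ∧.
Step 3: Eliminate any double negations (¬¬X = X).

(a ∨ m) ∧ (a ∨ (¬b))


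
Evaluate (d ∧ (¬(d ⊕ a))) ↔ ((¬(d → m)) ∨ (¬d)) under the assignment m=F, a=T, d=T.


Substitute m=F, a=T, d=T:
d ⊕ a = T ⊕ T = F
¬(d ⊕ a) = T
d ∧ (¬(d ⊕ a)) = T ∧ T = T
d → m = T → F = F
¬(d → m) = T
¬d = F
(¬(d → m)) ∨ (¬d) = T ∨ F = T
(d ∧ (¬(d ⊕ a))) ↔ ((¬(d → m)) ∨ (¬d)) = T ↔ T = T

T


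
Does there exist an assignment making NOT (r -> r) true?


Check all 2 assignments over {r}:
r | φ
-----
F | F
T | F
No assignment makes the formula true.

Unsatisfiable.


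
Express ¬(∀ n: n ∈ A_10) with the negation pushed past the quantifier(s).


¬(∀ x: φ) = ∃ x: ¬φ, and ¬(∃ x: φ) = ∀ x: ¬φ.
Apply to the universal statement.

∃ n: ¬(n ∈ A_10)


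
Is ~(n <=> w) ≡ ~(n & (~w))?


Compare truth tables:
n | w | φ | ψ
-------------
False | False | False | True
True | False | True | False
False | True | True | True
True | True | False | True
They differ at row 1 (n=False, w=False): φ=False but ψ=True.

No, they are not logically equivalent.


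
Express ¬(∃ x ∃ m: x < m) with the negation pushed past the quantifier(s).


Negation flips each quantifier (∀↔∃) and negates the inner predicate.
¬(∃ x ∃ m: φ) = ∀ x ∀ m: ¬φ.

∀ x ∀ m: ¬(x < m)


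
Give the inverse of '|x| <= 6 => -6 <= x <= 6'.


The inverse of (P → Q) is (¬P → ¬Q). It is equivalent to the converse, not to the original.
Here P = '|x| <= 6' and Q = '-6 <= x <= 6'.

If not (|x| <= 6), then not (-6 <= x <= 6).


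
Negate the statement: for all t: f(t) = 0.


¬(for all x: φ) = there exists x: ¬φ, and ¬(there exists x: φ) = for all x: ¬φ.
Apply to the universal statement.

there exists t: NOT(f(t) = 0)


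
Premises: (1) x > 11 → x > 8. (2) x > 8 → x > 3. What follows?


Hypothetical syllogism: from (P → Q) and (Q → R), infer (P → R).
Chain the two implications through the shared middle term 'x > 8'.

x > 11 → x > 3


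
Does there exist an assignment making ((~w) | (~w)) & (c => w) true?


Search for a satisfying assignment over {c, w}.
Try c=False, w=False: the formula evaluates to True.
A satisfying assignment exists.

Satisfiable.


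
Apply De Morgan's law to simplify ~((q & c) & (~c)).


De Morgan: the negation of a conjunction is the disjunction of the negations.
Distribute ~ across &, flipping it to |, and negate each literal.

((~q) | (~c)) | c


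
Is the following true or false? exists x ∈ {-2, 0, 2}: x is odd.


Evaluate the predicate on each element: -2:False, 0:False, 2:False.
No element satisfies the predicate.

False


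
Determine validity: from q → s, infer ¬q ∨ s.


This matches the form of material implication: the conclusion follows in every model of the premises.

Valid.


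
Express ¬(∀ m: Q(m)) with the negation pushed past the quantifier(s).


¬(∀ x: φ) = ∃ x: ¬φ, and ¬(∃ x: φ) = ∀ x: ¬φ.
Apply to the universal statement.

∃ m: ¬(Q(m))


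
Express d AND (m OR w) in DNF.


Step 1: Distribute ∧ over ∨: d ∧ (m ∨ w) = (d ∧ m) ∨ (d ∧ w).

(d AND m) OR (d AND w)


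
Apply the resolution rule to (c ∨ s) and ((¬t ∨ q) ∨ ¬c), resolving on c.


The clauses contain complementary literals c and ¬c.
Resolution eliminates this pair and disjoins the remaining literals (merging duplicates).

((s ∨ q) ∨ ¬t)


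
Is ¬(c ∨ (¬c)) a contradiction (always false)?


Truth table over {c}:
c | φ
-----
F | F
T | F
Every row is false.

Yes, it is a contradiction.


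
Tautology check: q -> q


Build the truth table over {q}:
q | φ
-----
F | T
T | T
Every row evaluates to true.

Yes, it is a tautology.


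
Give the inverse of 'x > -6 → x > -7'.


The inverse of (P → Q) is (¬P → ¬Q). It is equivalent to the converse, not to the original.
Here P = 'x > -6' and Q = 'x > -7'.

If not (x > -6), then not (x > -7).


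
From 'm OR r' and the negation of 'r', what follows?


Disjunctive syllogism: from (P ∨ Q) and ¬P, infer Q.
One disjunct, 'r', is ruled out; the other must hold.

m


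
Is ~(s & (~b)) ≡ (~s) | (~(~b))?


Compare truth tables:
b | s | φ | ψ
-------------
False | False | True | True
True | False | True | True
False | True | False | False
True | True | True | True
The columns φ and ψ agree on every row.

Yes, they are logically equivalent.


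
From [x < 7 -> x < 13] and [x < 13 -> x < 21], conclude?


Hypothetical syllogism: from (P → Q) and (Q → R), infer (P → R).
Chain the two implications through the shared middle term 'x < 13'.

x < 7 -> x < 21


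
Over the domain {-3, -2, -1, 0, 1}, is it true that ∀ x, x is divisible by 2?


Evaluate the predicate on each element: -3:F, -2:T, -1:F, 0:T, 1:F.
Counterexample x = -3 fails the predicate.

F


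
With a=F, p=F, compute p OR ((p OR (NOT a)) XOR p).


Substitute a=F, p=F:
NOT a = T
p OR (NOT a) = F OR T = T
(p OR (NOT a)) XOR p = T XOR F = T
p OR ((p OR (NOT a)) XOR p) = F OR T = T

T


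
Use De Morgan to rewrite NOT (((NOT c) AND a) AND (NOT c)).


De Morgan: the negation of a conjunction is the disjunction of the negations.
Distribute NOT across AND, flipping it to OR, and negate each literal.

(c OR (NOT a)) OR c


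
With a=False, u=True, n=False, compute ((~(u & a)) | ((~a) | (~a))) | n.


Substitute a=False, u=True, n=False:
u & a = True & False = False
~(u & a) = True
~a = True
~a = True
(~a) | (~a) = True | True = True
(~(u & a)) | ((~a) | (~a)) = True | True = True
((~(u & a)) | ((~a) | (~a))) | n = True | False = True

True


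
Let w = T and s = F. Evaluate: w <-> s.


Biconditional is true when both operands have the same truth value.
Substitute: w=T, s=F.
T <-> F evaluates to F.

F


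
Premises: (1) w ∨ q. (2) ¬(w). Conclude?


Disjunctive syllogism: from (P ∨ Q) and ¬P, infer Q.
One disjunct, 'w', is ruled out; the other must hold.

q


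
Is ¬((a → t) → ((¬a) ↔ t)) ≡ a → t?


Compare truth tables:
a | t | φ | ψ
-------------
F | F | T | T
T | F | F | F
F | T | F | T
T | T | T | T
They differ at row 3 (a=F, t=T): φ=F but ψ=T.

No, they are not logically equivalent.


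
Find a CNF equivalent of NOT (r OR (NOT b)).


Step 1: Apply De Morgan: ¬(r ∨ (¬b)) = ¬r ∧ ¬(¬b).
Step 2: Eliminate any double negations (¬¬X = X).

(NOT r) AND b


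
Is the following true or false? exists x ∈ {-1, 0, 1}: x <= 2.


Evaluate the predicate on each element: -1:True, 0:True, 1:True.
Witness x = -1 satisfies the predicate.

True


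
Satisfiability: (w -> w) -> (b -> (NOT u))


Search for a satisfying assignment over {b, u, w}.
Try b=F, u=F, w=F: the formula evaluates to T.
A satisfying assignment exists.

Satisfiable.


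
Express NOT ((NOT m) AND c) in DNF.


Step 1: Apply De Morgan: ¬((¬m) ∧ c) = ¬(¬m) ∨ ¬c.
Step 2: Eliminate any double negations (¬¬X = X).

m OR (NOT c)


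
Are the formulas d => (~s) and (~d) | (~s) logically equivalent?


Compare truth tables:
d | s | φ | ψ
-------------
False | False | True | True
True | False | True | True
False | True | True | True
True | True | False | False
The columns φ and ψ agree on every row.

Yes, they are logically equivalent.


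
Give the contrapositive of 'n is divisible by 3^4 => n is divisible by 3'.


The contrapositive of (P → Q) is (¬Q → ¬P); it is logically equivalent to the original.
Here P = 'n is divisible by 3^4' and Q = 'n is divisible by 3'.

If not (n is divisible by 3), then not (n is divisible by 3^4).


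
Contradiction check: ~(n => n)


Truth table over {n}:
n | φ
-----
False | False
True | False
Every row is false.

Yes, it is a contradiction.


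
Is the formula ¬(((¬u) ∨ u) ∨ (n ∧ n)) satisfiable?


Check all 4 assignments over {n, u}:
n | u | φ
---------
F | F | F
T | F | F
F | T | F
T | T | F
No assignment makes the formula true.

Unsatisfiable.


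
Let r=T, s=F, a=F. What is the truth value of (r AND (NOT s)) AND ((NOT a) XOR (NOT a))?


Substitute r=T, s=F, a=F:
NOT s = T
r AND (NOT s) = T AND T = T
NOT a = T
NOT a = T
(NOT a) XOR (NOT a) = T XOR T = F
(r AND (NOT s)) AND ((NOT a) XOR (NOT a)) = T AND F = F

F


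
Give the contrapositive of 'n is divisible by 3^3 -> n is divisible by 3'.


The contrapositive of (P → Q) is (¬Q → ¬P); it is logically equivalent to the original.
Here P = 'n is divisible by 3^3' and Q = 'n is divisible by 3'.

If not (n is divisible by 3), then not (n is divisible by 3^3).


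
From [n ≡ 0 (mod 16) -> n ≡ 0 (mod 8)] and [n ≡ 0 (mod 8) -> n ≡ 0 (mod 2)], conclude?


Hypothetical syllogism: from (P → Q) and (Q → R), infer (P → R).
Chain the two implications through the shared middle term 'n ≡ 0 (mod 8)'.

n ≡ 0 (mod 16) -> n ≡ 0 (mod 2)


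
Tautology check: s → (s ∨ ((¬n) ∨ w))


Build the truth table over {n, s, w}:
n | s | w | φ
-------------
F | F | F | T
T | F | F | T
F | T | F | T
T | T | F | T
F | F | T | T
T | F | T | T
F | T | T | T
T | T | T | T
Every row evaluates to true.

Yes, it is a tautology.


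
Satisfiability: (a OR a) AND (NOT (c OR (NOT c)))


Check all 4 assignments over {a, c}:
a | c | φ
---------
F | F | F
T | F | F
F | T | F
T | T | F
No assignment makes the formula true.

Unsatisfiable.


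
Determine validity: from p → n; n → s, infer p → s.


This matches the form of hypothetical syllogism: the conclusion follows in every model of the premises.

Valid.


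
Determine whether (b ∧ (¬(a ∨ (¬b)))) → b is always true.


Build the truth table over {a, b}:
a | b | φ
---------
F | F | T
T | F | T
F | T | T
T | T | T
Every row evaluates to true.

Yes, it is a tautology.


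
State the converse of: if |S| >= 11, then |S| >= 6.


The converse of (P → Q) is (Q → P). It is not in general equivalent to the original.
Here P = '|S| >= 11' and Q = '|S| >= 6'.

If |S| >= 6, then |S| >= 11.


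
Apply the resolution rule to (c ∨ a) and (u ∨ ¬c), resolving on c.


The clauses contain complementary literals c and ¬c.
Resolution eliminates this pair and disjoins the remaining literals (merging duplicates).

(a ∨ u)


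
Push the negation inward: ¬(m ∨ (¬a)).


De Morgan: the negation of a disjunction is the conjunction of the negations.
Distribute ¬ across ∨, flipping it to ∧, and negate each literal.

(¬m) ∧ a


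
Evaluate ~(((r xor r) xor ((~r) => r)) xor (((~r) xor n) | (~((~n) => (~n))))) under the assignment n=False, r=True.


Substitute n=False, r=True:
… (earlier sub-steps elided)
(r xor r) xor ((~r) => r) = False xor True = True
~r = False
(~r) xor n = False xor False = False
~n = True
~n = True
(~n) => (~n) = True => True = True
~((~n) => (~n)) = False
((~r) xor n) | (~((~n) => (~n))) = False | False = False
((r xor r) xor ((~r) => r)) xor (((~r) xor n) | (~((~n) => (~n)))) = True xor False = True
~(((r xor r) xor ((~r) => r)) xor (((~r) xor n) | (~((~n) => (~n))))) = False

False


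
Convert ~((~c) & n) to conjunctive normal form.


Step 1: Apply De Morgan: ¬((¬c) ∧ n) = ¬(¬c) ∨ ¬n.
Step 2: Eliminate any double negations (¬¬X = X).

c | (~n)


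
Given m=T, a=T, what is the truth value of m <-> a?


Biconditional is true when both operands have the same truth value.
Substitute: m=T, a=T.
T <-> T evaluates to T.

T


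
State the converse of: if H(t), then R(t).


The converse of (P → Q) is (Q → P). It is not in general equivalent to the original.
Here P = 'H(t)' and Q = 'R(t)'.

If R(t), then H(t).


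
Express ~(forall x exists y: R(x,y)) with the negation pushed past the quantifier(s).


Negation flips each quantifier (∀↔∃) and negates the inner predicate.
¬(forall x exists y: φ) = exists x forall y: ¬φ.

exists x forall y: ~(R(x,y))


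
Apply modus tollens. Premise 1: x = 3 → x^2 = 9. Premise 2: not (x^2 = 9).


Modus tollens: from (P → Q) and ¬Q, infer ¬P.
Q = 'x^2 = 9' is denied; since P → Q, P must also fail.

Not (x = 3).


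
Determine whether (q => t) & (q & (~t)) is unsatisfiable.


Truth table over {q, t}:
q | t | φ
---------
False | False | False
True | False | False
False | True | False
True | True | False
Every row is false.

Yes, it is a contradiction.


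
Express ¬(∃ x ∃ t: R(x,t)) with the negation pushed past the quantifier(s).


Negation flips each quantifier (∀↔∃) and negates the inner predicate.
¬(∃ x ∃ t: φ) = ∀ x ∀ t: ¬φ.

∀ x ∀ t: ¬(R(x,t))


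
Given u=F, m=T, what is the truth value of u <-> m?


Biconditional is true when both operands have the same truth value.
Substitute: u=F, m=T.
F <-> T evaluates to F.

F


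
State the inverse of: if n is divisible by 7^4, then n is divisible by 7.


The inverse of (P → Q) is (¬P → ¬Q). It is equivalent to the converse, not to the original.
Here P = 'n is divisible by 7^4' and Q = 'n is divisible by 7'.

If not (n is divisible by 7^4), then not (n is divisible by 7).


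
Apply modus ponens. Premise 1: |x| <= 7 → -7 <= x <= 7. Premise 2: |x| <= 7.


Modus ponens: from (P → Q) and P, infer Q.
P = '|x| <= 7' is asserted, and P → Q holds, so Q follows.

-7 <= x <= 7.


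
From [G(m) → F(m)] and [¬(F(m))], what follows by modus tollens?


Modus tollens: from (P → Q) and ¬Q, infer ¬P.
Q = 'F(m)' is denied; since P → Q, P must also fail.

Not (G(m)).


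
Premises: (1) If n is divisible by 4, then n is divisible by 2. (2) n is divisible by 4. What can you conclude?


Modus ponens: from (P → Q) and P, infer Q.
P = 'n is divisible by 4' is asserted, and P → Q holds, so Q follows.

n is divisible by 2.


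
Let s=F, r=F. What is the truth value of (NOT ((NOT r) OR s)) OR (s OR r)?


Substitute s=F, r=F:
NOT r = T
(NOT r) OR s = T OR F = T
NOT ((NOT r) OR s) = F
s OR r = F OR F = F
(NOT ((NOT r) OR s)) OR (s OR r) = F OR F = F

F


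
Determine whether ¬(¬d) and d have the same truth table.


Compare truth tables:
d | φ | ψ
---------
F | F | F
T | T | T
The columns φ and ψ agree on every row.

Yes, they are logically equivalent.


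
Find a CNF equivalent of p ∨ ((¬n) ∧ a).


Step 1: Distribute ∨ over ∧: p ∨ ((¬n) ∧ a) = (p ∨ (¬n)) ∧ (p ∨ a).

(p ∨ (¬n)) ∧ (p ∨ a)


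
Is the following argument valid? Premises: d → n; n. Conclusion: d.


This is affirming the consequent (fallacy). There exist truth assignments where the premises are all true but the conclusion is false.

Invalid.


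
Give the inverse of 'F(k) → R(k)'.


The inverse of (P → Q) is (¬P → ¬Q). It is equivalent to the converse, not to the original.
Here P = 'F(k)' and Q = 'R(k)'.

If not (F(k)), then not (R(k)).


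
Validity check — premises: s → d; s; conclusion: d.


This matches the form of modus ponens: the conclusion follows in every model of the premises.

Valid.


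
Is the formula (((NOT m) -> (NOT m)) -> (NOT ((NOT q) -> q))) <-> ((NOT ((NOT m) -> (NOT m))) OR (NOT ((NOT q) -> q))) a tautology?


Build the truth table over {m, q}:
m | q | φ
---------
F | F | T
T | F | T
F | T | T
T | T | T
Every row evaluates to true.

Yes, it is a tautology.


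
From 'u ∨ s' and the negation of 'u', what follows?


Disjunctive syllogism: from (P ∨ Q) and ¬P, infer Q.
One disjunct, 'u', is ruled out; the other must hold.

s


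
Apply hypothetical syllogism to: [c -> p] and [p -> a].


Hypothetical syllogism: from (P → Q) and (Q → R), infer (P → R).
Chain the two implications through the shared middle term 'p'.

c -> a


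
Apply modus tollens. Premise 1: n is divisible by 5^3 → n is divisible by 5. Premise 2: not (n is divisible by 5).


Modus tollens: from (P → Q) and ¬Q, infer ¬P.
Q = 'n is divisible by 5' is denied; since P → Q, P must also fail.

Not (n is divisible by 5^3).


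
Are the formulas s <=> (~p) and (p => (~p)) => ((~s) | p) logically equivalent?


Compare truth tables:
p | s | φ | ψ
-------------
False | False | False | True
True | False | True | True
False | True | True | False
True | True | False | True
They differ at row 1 (p=False, s=False): φ=False but ψ=True.

No, they are not logically equivalent.


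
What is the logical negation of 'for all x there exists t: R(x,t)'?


Negation flips each quantifier (∀↔∃) and negates the inner predicate.
¬(for all x there exists t: φ) = there exists x for all t: ¬φ.

there exists x for all t: NOT(R(x,t))


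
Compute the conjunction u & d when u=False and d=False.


Conjunction is true only when both operands are true.
Substitute: u=False, d=False.
False & False evaluates to False.

False


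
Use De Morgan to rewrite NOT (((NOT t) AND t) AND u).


De Morgan: the negation of a conjunction is the disjunction of the negations.
Distribute NOT across AND, flipping it to OR, and negate each literal.

(t OR (NOT t)) OR (NOT u)


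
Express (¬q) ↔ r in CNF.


Step 1: Rewrite (¬q) ↔ r as ((¬q) → r) ∧ (r → (¬q)).
Step 2: Rewrite each implication as a disjunction.
Step 3: Eliminate any double negations (¬¬X = X).

(q ∨ r) ∧ ((¬r) ∨ (¬q))


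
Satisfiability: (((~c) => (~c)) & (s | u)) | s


Search for a satisfying assignment over {c, s, u}.
Try c=False, s=True, u=False: the formula evaluates to True.
A satisfying assignment exists.

Satisfiable.


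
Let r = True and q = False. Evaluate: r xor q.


Exclusive or is true when exactly one operand is true.
Substitute: r=True, q=False.
True xor False evaluates to True.

True


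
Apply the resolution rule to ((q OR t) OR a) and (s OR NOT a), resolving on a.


The clauses contain complementary literals a and NOTa.
Resolution eliminates this pair and disjoins the remaining literals (merging duplicates).

((q OR t) OR s)


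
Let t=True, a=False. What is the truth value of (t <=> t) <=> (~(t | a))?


Substitute t=True, a=False:
t <=> t = True <=> True = True
t | a = True | False = True
~(t | a) = False
(t <=> t) <=> (~(t | a)) = True <=> False = False

False


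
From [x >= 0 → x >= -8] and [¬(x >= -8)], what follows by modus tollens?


Modus tollens: from (P → Q) and ¬Q, infer ¬P.
Q = 'x >= -8' is denied; since P → Q, P must also fail.

Not (x >= 0).


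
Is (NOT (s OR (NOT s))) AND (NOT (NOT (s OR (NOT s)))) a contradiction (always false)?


Truth table over {s}:
s | φ
-----
F | F
T | F
Every row is false.

Yes, it is a contradiction.


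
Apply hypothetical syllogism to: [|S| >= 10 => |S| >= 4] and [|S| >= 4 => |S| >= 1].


Hypothetical syllogism: from (P → Q) and (Q → R), infer (P → R).
Chain the two implications through the shared middle term '|S| >= 4'.

|S| >= 10 => |S| >= 1


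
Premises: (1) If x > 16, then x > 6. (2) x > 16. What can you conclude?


Modus ponens: from (P → Q) and P, infer Q.
P = 'x > 16' is asserted, and P → Q holds, so Q follows.

x > 6.


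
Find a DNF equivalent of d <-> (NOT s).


Step 1: d ↔ (¬s) is true exactly when both agree: (d ∧ (¬s)) ∨ (¬d ∧ ¬(¬s)).
Step 2: Eliminate any double negations (¬¬X = X).

(d AND (NOT s)) OR ((NOT d) AND s)


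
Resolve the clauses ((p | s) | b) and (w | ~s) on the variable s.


The clauses contain complementary literals s and ~s.
Resolution eliminates this pair and disjoins the remaining literals (merging duplicates).

((p | b) | w)


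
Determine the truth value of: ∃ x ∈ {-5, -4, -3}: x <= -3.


Evaluate the predicate on each element: -5:T, -4:T, -3:T.
Witness x = -5 satisfies the predicate.

T


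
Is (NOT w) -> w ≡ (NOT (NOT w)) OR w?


Compare truth tables:
w | φ | ψ
---------
F | F | F
T | T | T
The columns φ and ψ agree on every row.

Yes, they are logically equivalent.


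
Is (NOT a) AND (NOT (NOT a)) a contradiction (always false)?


Truth table over {a}:
a | φ
-----
F | F
T | F
Every row is false.

Yes, it is a contradiction.


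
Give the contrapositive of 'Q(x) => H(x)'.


The contrapositive of (P → Q) is (¬Q → ¬P); it is logically equivalent to the original.
Here P = 'Q(x)' and Q = 'H(x)'.

If not (H(x)), then not (Q(x)).


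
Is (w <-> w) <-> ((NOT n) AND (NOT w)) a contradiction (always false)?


Truth table over {n, w}:
n | w | φ
---------
F | F | T
T | F | F
F | T | F
T | T | F
Satisfying assignment at row 1: n=F, w=F gives T.

No, it is not a contradiction.


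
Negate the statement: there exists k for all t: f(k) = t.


Negation flips each quantifier (∀↔∃) and negates the inner predicate.
¬(there exists k for all t: φ) = for all k there exists t: ¬φ.

for all k there exists t: NOT(f(k) = t)


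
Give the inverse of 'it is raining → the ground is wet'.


The inverse of (P → Q) is (¬P → ¬Q). It is equivalent to the converse, not to the original.
Here P = 'it is raining' and Q = 'the ground is wet'.

If not (it is raining), then not (the ground is wet).


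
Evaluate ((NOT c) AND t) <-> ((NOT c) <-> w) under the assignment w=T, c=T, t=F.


Substitute w=T, c=T, t=F:
NOT c = F
(NOT c) AND t = F AND F = F
NOT c = F
(NOT c) <-> w = F <-> T = F
((NOT c) AND t) <-> ((NOT c) <-> w) = F <-> F = T

T


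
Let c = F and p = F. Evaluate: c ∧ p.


Conjunction is true only when both operands are true.
Substitute: c=F, p=F.
F ∧ F evaluates to F.

F


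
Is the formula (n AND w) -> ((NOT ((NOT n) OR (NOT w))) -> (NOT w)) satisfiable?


Search for a satisfying assignment over {n, w}.
Try n=F, w=F: the formula evaluates to T.
A satisfying assignment exists.

Satisfiable.


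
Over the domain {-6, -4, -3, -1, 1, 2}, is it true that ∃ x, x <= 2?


Evaluate the predicate on each element: -6:T, -4:T, -3:T, -1:T, 1:T, 2:T.
Witness x = -6 satisfies the predicate.

T


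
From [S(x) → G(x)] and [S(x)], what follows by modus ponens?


Modus ponens: from (P → Q) and P, infer Q.
P = 'S(x)' is asserted, and P → Q holds, so Q follows.

G(x).


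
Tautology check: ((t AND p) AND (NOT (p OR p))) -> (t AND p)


Build the truth table over {p, t}:
p | t | φ
---------
F | F | T
T | F | T
F | T | T
T | T | T
Every row evaluates to true.

Yes, it is a tautology.


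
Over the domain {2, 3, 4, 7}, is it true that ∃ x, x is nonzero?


Evaluate the predicate on each element: 2:T, 3:T, 4:T, 7:T.
Witness x = 2 satisfies the predicate.

T


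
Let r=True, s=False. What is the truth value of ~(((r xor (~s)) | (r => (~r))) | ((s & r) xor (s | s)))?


Substitute r=True, s=False:
~s = True
r xor (~s) = True xor True = False
~r = False
r => (~r) = True => False = False
(r xor (~s)) | (r => (~r)) = False | False = False
s & r = False & True = False
s | s = False | False = False
(s & r) xor (s | s) = False xor False = False
((r xor (~s)) | (r => (~r))) | ((s & r) xor (s | s)) = False | False = False
~(((r xor (~s)) | (r => (~r))) | ((s & r) xor (s | s))) = True

True


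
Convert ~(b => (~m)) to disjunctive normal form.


Step 1: Rewrite implication then negate: ¬(¬b ∨ (¬m)) = b ∧ ¬(¬m).
Step 2: Eliminate any double negations (¬¬X = X).

b & m


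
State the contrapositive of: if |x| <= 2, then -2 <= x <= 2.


The contrapositive of (P → Q) is (¬Q → ¬P); it is logically equivalent to the original.
Here P = '|x| <= 2' and Q = '-2 <= x <= 2'.

If not (-2 <= x <= 2), then not (|x| <= 2).


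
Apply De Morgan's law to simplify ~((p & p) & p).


De Morgan: the negation of a conjunction is the disjunction of the negations.
Distribute ~ across &, flipping it to |, and negate each literal.

((~p) | (~p)) | (~p)


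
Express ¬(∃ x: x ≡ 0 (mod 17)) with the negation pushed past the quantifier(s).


¬(∀ x: φ) = ∃ x: ¬φ, and ¬(∃ x: φ) = ∀ x: ¬φ.
Apply to the existential statement.

∀ x: ¬(x ≡ 0 (mod 17))


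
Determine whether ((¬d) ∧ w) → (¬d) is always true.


Build the truth table over {d, w}:
d | w | φ
---------
F | F | T
T | F | T
F | T | T
T | T | T
Every row evaluates to true.

Yes, it is a tautology.


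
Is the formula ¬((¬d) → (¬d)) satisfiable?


Check all 2 assignments over {d}:
d | φ
-----
F | F
T | F
No assignment makes the formula true.

Unsatisfiable.


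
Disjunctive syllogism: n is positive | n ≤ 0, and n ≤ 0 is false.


Disjunctive syllogism: from (P ∨ Q) and ¬P, infer Q.
One disjunct, 'n ≤ 0', is ruled out; the other must hold.

n is positive


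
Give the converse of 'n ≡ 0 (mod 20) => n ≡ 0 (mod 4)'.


The converse of (P → Q) is (Q → P). It is not in general equivalent to the original.
Here P = 'n ≡ 0 (mod 20)' and Q = 'n ≡ 0 (mod 4)'.

If n ≡ 0 (mod 4), then n ≡ 0 (mod 20).


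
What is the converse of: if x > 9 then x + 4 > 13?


The converse of (P → Q) is (Q → P). It is not in general equivalent to the original.
Here P = 'x > 9' and Q = 'x + 4 > 13'.

If x + 4 > 13, then x > 9.


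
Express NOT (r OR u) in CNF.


Step 1: Apply De Morgan: ¬(r ∨ u) = ¬r ∧ ¬u.

(NOT r) AND (NOT u)


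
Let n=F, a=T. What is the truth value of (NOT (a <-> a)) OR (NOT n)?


Substitute n=F, a=T:
a <-> a = T <-> T = T
NOT (a <-> a) = F
NOT n = T
(NOT (a <-> a)) OR (NOT n) = F OR T = T

T


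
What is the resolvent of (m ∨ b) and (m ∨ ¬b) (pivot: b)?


The clauses contain complementary literals b and ¬b.
Resolution eliminates this pair and disjoins the remaining literals (merging duplicates).

m


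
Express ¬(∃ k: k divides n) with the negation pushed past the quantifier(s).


¬(∀ x: φ) = ∃ x: ¬φ, and ¬(∃ x: φ) = ∀ x: ¬φ.
Apply to the existential statement.

∀ k: ¬(k divides n)


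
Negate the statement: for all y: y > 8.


¬(for all x: φ) = there exists x: ¬φ, and ¬(there exists x: φ) = for all x: ¬φ.
Apply to the universal statement.

there exists y: NOT(y > 8)
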